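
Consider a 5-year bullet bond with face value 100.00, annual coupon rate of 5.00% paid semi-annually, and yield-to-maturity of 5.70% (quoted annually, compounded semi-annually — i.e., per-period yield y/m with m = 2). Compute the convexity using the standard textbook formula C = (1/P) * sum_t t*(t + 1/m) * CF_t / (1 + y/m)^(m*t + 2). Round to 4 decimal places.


Coupon per period c = face * coupon_rate / m = 2.500000
Periods per year m = 2; per-period yield y/m = 0.028500
Number of cashflows N = 10
Cashflows (t years, CF_t, discount factor 1/(1+y/m)^(m*t), PV):
  t = 0.5000: CF_t = 2.500000, DF = 0.972290, PV = 2.430724
  t = 1.0000: CF_t = 2.500000, DF = 0.945347, PV = 2.363368
  t = 1.5000: CF_t = 2.500000, DF = 0.919152, PV = 2.297879
  t = 2.0000: CF_t = 2.500000, DF = 0.893682, PV = 2.234204
  t = 2.5000: CF_t = 2.500000, DF = 0.868917, PV = 2.172294
  t = 3.0000: CF_t = 2.500000, DF = 0.844840, PV = 2.112099
  t = 3.5000: CF_t = 2.500000, DF = 0.821429, PV = 2.053572
  t = 4.0000: CF_t = 2.500000, DF = 0.798667, PV = 1.996667
  t = 4.5000: CF_t = 2.500000, DF = 0.776536, PV = 1.941339
  t = 5.0000: CF_t = 102.500000, DF = 0.755018, PV = 77.389298
Price P = sum_t PV_t = 96.991443
Convexity numerator sum_t t*(t + 1/m) * CF_t / (1+y/m)^(m*t + 2):
  t = 0.5000: term = 1.148939
  t = 1.0000: term = 3.351306
  t = 1.5000: term = 6.516881
  t = 2.0000: term = 10.560494
  t = 2.5000: term = 15.401790
  t = 3.0000: term = 20.965004
  t = 3.5000: term = 27.178744
  t = 4.0000: term = 33.975789
  t = 4.5000: term = 41.292889
  t = 5.0000: term = 2011.893590
Convexity = (1/P) * sum = 2172.285426 / 96.991443 = 22.396671

Answer: Convexity = 22.3967


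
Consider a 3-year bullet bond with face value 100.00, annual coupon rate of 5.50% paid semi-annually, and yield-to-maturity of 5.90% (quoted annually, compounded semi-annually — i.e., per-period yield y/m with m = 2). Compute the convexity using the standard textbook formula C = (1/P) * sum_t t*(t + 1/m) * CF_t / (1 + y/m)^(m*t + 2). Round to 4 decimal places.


Answer: Convexity = 9.0525

Derivation:
Coupon per period c = face * coupon_rate / m = 2.750000
Periods per year m = 2; per-period yield y/m = 0.029500
Number of cashflows N = 6
Cashflows (t years, CF_t, discount factor 1/(1+y/m)^(m*t), PV):
  t = 0.5000: CF_t = 2.750000, DF = 0.971345, PV = 2.671200
  t = 1.0000: CF_t = 2.750000, DF = 0.943512, PV = 2.594657
  t = 1.5000: CF_t = 2.750000, DF = 0.916476, PV = 2.520308
  t = 2.0000: CF_t = 2.750000, DF = 0.890214, PV = 2.448089
  t = 2.5000: CF_t = 2.750000, DF = 0.864706, PV = 2.377940
  t = 3.0000: CF_t = 102.750000, DF = 0.839928, PV = 86.302569
Price P = sum_t PV_t = 98.914764
Convexity numerator sum_t t*(t + 1/m) * CF_t / (1+y/m)^(m*t + 2):
  t = 0.5000: term = 1.260154
  t = 1.0000: term = 3.672134
  t = 1.5000: term = 7.133821
  t = 2.0000: term = 11.549006
  t = 2.5000: term = 16.827109
  t = 3.0000: term = 854.988596
Convexity = (1/P) * sum = 895.430819 / 98.914764 = 9.052550


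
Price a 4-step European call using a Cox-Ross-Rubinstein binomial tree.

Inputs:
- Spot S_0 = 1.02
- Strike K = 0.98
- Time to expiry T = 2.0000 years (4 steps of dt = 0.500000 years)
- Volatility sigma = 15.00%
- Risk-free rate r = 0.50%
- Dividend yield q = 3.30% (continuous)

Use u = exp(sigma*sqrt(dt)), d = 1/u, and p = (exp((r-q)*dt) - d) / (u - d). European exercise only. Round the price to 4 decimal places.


Answer: Price = V(0,0) = 0.0745

Derivation:
dt = T/N = 0.500000
u = exp(sigma*sqrt(dt)) = 1.111895; d = 1/u = 0.899365
p = (exp((r-q)*dt) - d) / (u - d) = 0.408094
Discount per step: exp(-r*dt) = 0.997503
Stock lattice S(k, i) with i counting down-moves:
  k=0: S(0,0) = 1.0200
  k=1: S(1,0) = 1.1341; S(1,1) = 0.9174
  k=2: S(2,0) = 1.2610; S(2,1) = 1.0200; S(2,2) = 0.8250
  k=3: S(3,0) = 1.4021; S(3,1) = 1.1341; S(3,2) = 0.9174; S(3,3) = 0.7420
  k=4: S(4,0) = 1.5590; S(4,1) = 1.2610; S(4,2) = 1.0200; S(4,3) = 0.8250; S(4,4) = 0.6673
Terminal payoffs V(N, i) = max(S_T - K, 0):
  V(4,0) = 0.579034; V(4,1) = 0.281037; V(4,2) = 0.040000; V(4,3) = 0.000000; V(4,4) = 0.000000
Backward induction: V(k, i) = exp(-r*dt) * [p * V(k+1, i) + (1-p) * V(k+1, i+1)].
  V(3,0) = exp(-r*dt) * [p*0.579034 + (1-p)*0.281037] = 0.401643
  V(3,1) = exp(-r*dt) * [p*0.281037 + (1-p)*0.040000] = 0.138020
  V(3,2) = exp(-r*dt) * [p*0.040000 + (1-p)*0.000000] = 0.016283
  V(3,3) = exp(-r*dt) * [p*0.000000 + (1-p)*0.000000] = 0.000000
  V(2,0) = exp(-r*dt) * [p*0.401643 + (1-p)*0.138020] = 0.244990
  V(2,1) = exp(-r*dt) * [p*0.138020 + (1-p)*0.016283] = 0.065799
  V(2,2) = exp(-r*dt) * [p*0.016283 + (1-p)*0.000000] = 0.006628
  V(1,0) = exp(-r*dt) * [p*0.244990 + (1-p)*0.065799] = 0.138579
  V(1,1) = exp(-r*dt) * [p*0.065799 + (1-p)*0.006628] = 0.030699
  V(0,0) = exp(-r*dt) * [p*0.138579 + (1-p)*0.030699] = 0.074537


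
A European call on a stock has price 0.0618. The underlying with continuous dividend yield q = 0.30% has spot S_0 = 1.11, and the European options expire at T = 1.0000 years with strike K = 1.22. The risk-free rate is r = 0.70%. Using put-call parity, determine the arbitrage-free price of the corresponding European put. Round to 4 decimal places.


Answer: Put price = 0.1666

Derivation:
Put-call parity: C - P = S_0 * exp(-qT) - K * exp(-rT).
S_0 * exp(-qT) = 1.1100 * 0.99700450 = 1.10667499
K * exp(-rT) = 1.2200 * 0.99302444 = 1.21148982
P = C - S*exp(-qT) + K*exp(-rT)
P = 0.0618 - 1.10667499 + 1.21148982 = 0.1666


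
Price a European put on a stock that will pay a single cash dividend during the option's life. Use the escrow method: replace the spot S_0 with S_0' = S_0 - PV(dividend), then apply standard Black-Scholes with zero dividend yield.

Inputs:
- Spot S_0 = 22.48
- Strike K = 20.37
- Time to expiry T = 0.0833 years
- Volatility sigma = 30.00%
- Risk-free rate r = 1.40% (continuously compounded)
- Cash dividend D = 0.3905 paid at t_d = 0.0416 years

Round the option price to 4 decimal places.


PV(D) = D * exp(-r * t_d) = 0.3905 * 0.99941777 = 0.39027264
S_0' = S_0 - PV(D) = 22.4800 - 0.39027264 = 22.08972736
d1 = (ln(S_0'/K) + (r + sigma^2/2)*T) / (sigma*sqrt(T)) = 0.99282703
d2 = d1 - sigma*sqrt(T) = 0.90624181
exp(-rT) = 0.99883448
N(-d1) = 0.16039713; N(-d2) = 0.18240394
P = K * exp(-rT) * N(-d2) - S_0' * N(-d1) = 20.3700 * 0.99883448 * 0.18240394 - 22.08972736 * 0.16039713 = 0.1681

Answer: Price = 0.1681


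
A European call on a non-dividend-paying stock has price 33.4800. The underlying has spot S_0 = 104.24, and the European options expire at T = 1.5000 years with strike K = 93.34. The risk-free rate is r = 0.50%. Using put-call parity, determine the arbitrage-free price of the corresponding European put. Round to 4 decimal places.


Put-call parity: C - P = S_0 * exp(-qT) - K * exp(-rT).
S_0 * exp(-qT) = 104.2400 * 1.00000000 = 104.24000000
K * exp(-rT) = 93.3400 * 0.99252805 = 92.64256864
P = C - S*exp(-qT) + K*exp(-rT)
P = 33.4800 - 104.24000000 + 92.64256864 = 21.8826

Answer: Put price = 21.8826


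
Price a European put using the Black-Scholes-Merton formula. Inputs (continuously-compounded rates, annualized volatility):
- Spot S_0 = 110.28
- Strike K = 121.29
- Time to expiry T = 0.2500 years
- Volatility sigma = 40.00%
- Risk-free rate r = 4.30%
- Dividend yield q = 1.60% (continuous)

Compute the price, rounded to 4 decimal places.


d1 = (ln(S/K) + (r - q + 0.5*sigma^2) * T) / (sigma * sqrt(T)) = -0.34205893
d2 = d1 - sigma * sqrt(T) = -0.54205893
exp(-rT) = 0.98930757; exp(-qT) = 0.99600799
P = K * exp(-rT) * N(-d2) - S_0 * exp(-qT) * N(-d1)
N(-d1) = 0.63384673; N(-d2) = 0.70611105
P = 121.2900 * 0.98930757 * 0.70611105 - 110.2800 * 0.99600799 * 0.63384673 = 15.1069

Answer: Price = 15.1069


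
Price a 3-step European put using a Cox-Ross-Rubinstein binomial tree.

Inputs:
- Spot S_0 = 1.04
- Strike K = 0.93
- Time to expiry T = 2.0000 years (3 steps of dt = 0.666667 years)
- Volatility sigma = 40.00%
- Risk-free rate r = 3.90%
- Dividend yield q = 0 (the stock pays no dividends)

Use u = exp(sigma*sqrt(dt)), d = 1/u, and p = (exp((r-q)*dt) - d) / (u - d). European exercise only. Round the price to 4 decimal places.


Answer: Price = V(0,0) = 0.1462

Derivation:
dt = T/N = 0.666667
u = exp(sigma*sqrt(dt)) = 1.386245; d = 1/u = 0.721373
p = (exp((r-q)*dt) - d) / (u - d) = 0.458687
Discount per step: exp(-r*dt) = 0.974335
Stock lattice S(k, i) with i counting down-moves:
  k=0: S(0,0) = 1.0400
  k=1: S(1,0) = 1.4417; S(1,1) = 0.7502
  k=2: S(2,0) = 1.9985; S(2,1) = 1.0400; S(2,2) = 0.5412
  k=3: S(3,0) = 2.7705; S(3,1) = 1.4417; S(3,2) = 0.7502; S(3,3) = 0.3904
Terminal payoffs V(N, i) = max(K - S_T, 0):
  V(3,0) = 0.000000; V(3,1) = 0.000000; V(3,2) = 0.179772; V(3,3) = 0.539597
Backward induction: V(k, i) = exp(-r*dt) * [p * V(k+1, i) + (1-p) * V(k+1, i+1)].
  V(2,0) = exp(-r*dt) * [p*0.000000 + (1-p)*0.000000] = 0.000000
  V(2,1) = exp(-r*dt) * [p*0.000000 + (1-p)*0.179772] = 0.094815
  V(2,2) = exp(-r*dt) * [p*0.179772 + (1-p)*0.539597] = 0.364937
  V(1,0) = exp(-r*dt) * [p*0.000000 + (1-p)*0.094815] = 0.050008
  V(1,1) = exp(-r*dt) * [p*0.094815 + (1-p)*0.364937] = 0.234850
  V(0,0) = exp(-r*dt) * [p*0.050008 + (1-p)*0.234850] = 0.146214


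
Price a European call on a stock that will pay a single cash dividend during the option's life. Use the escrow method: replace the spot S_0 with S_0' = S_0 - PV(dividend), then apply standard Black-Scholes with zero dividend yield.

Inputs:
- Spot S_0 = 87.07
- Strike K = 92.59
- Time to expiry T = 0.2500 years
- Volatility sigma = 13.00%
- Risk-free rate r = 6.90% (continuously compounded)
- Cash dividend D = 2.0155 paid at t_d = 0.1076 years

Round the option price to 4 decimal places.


PV(D) = D * exp(-r * t_d) = 2.0155 * 0.99260309 = 2.00059153
S_0' = S_0 - PV(D) = 87.0700 - 2.00059153 = 85.06940847
d1 = (ln(S_0'/K) + (r + sigma^2/2)*T) / (sigma*sqrt(T)) = -1.00540232
d2 = d1 - sigma*sqrt(T) = -1.07040232
exp(-rT) = 0.98289793
N(d1) = 0.15735158; N(d2) = 0.14221913
C = S_0' * N(d1) - K * exp(-rT) * N(d2) = 85.06940847 * 0.15735158 - 92.5900 * 0.98289793 * 0.14221913 = 0.4429

Answer: Price = 0.4429


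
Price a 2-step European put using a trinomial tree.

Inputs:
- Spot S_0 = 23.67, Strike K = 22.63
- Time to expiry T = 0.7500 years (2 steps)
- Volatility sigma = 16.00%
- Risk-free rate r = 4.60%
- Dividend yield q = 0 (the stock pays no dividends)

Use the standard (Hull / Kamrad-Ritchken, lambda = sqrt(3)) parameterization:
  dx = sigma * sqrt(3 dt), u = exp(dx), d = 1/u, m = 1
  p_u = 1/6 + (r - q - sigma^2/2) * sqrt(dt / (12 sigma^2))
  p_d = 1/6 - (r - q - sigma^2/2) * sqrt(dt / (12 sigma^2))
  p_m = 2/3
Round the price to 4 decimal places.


Answer: Price = V(0,0) = 0.5387

Derivation:
dt = T/N = 0.375000; dx = sigma*sqrt(3*dt) = 0.169706
u = exp(dx) = 1.184956; d = 1/u = 0.843913
p_u = 0.203348, p_m = 0.666667, p_d = 0.129986
Discount per step: exp(-r*dt) = 0.982898
Stock lattice S(k, j) with j the centered position index:
  k=0: S(0,+0) = 23.6700
  k=1: S(1,-1) = 19.9754; S(1,+0) = 23.6700; S(1,+1) = 28.0479
  k=2: S(2,-2) = 16.8575; S(2,-1) = 19.9754; S(2,+0) = 23.6700; S(2,+1) = 28.0479; S(2,+2) = 33.2355
Terminal payoffs V(N, j) = max(K - S_T, 0):
  V(2,-2) = 5.772475; V(2,-1) = 2.654574; V(2,+0) = 0.000000; V(2,+1) = 0.000000; V(2,+2) = 0.000000
Backward induction: V(k, j) = exp(-r*dt) * [p_u * V(k+1, j+1) + p_m * V(k+1, j) + p_d * V(k+1, j-1)]
  V(1,-1) = exp(-r*dt) * [p_u*0.000000 + p_m*2.654574 + p_d*5.772475] = 2.476956
  V(1,+0) = exp(-r*dt) * [p_u*0.000000 + p_m*0.000000 + p_d*2.654574] = 0.339155
  V(1,+1) = exp(-r*dt) * [p_u*0.000000 + p_m*0.000000 + p_d*0.000000] = 0.000000
  V(0,+0) = exp(-r*dt) * [p_u*0.000000 + p_m*0.339155 + p_d*2.476956] = 0.538699


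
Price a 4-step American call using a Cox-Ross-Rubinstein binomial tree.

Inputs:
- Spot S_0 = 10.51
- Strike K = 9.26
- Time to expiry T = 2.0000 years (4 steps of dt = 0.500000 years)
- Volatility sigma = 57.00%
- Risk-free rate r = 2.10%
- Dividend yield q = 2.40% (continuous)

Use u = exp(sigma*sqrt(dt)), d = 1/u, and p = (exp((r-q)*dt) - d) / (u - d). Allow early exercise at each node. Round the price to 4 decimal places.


dt = T/N = 0.500000
u = exp(sigma*sqrt(dt)) = 1.496383; d = 1/u = 0.668278
p = (exp((r-q)*dt) - d) / (u - d) = 0.398770
Discount per step: exp(-r*dt) = 0.989555
Stock lattice S(k, i) with i counting down-moves:
  k=0: S(0,0) = 10.5100
  k=1: S(1,0) = 15.7270; S(1,1) = 7.0236
  k=2: S(2,0) = 23.5336; S(2,1) = 10.5100; S(2,2) = 4.6937
  k=3: S(3,0) = 35.2153; S(3,1) = 15.7270; S(3,2) = 7.0236; S(3,3) = 3.1367
  k=4: S(4,0) = 52.6955; S(4,1) = 23.5336; S(4,2) = 10.5100; S(4,3) = 4.6937; S(4,4) = 2.0962
Terminal payoffs V(N, i) = max(S_T - K, 0):
  V(4,0) = 43.435531; V(4,1) = 14.273594; V(4,2) = 1.250000; V(4,3) = 0.000000; V(4,4) = 0.000000
Backward induction: V(k, i) = exp(-r*dt) * [p * V(k+1, i) + (1-p) * V(k+1, i+1)]; then take max(V_cont, immediate exercise) for American.
  V(3,0) = exp(-r*dt) * [p*43.435531 + (1-p)*14.273594] = 25.631933; exercise = 25.955269; V(3,0) = max -> 25.955269
  V(3,1) = exp(-r*dt) * [p*14.273594 + (1-p)*1.250000] = 6.376111; exercise = 6.466985; V(3,1) = max -> 6.466985
  V(3,2) = exp(-r*dt) * [p*1.250000 + (1-p)*0.000000] = 0.493255; exercise = 0.000000; V(3,2) = max -> 0.493255
  V(3,3) = exp(-r*dt) * [p*0.000000 + (1-p)*0.000000] = 0.000000; exercise = 0.000000; V(3,3) = max -> 0.000000
  V(2,0) = exp(-r*dt) * [p*25.955269 + (1-p)*6.466985] = 14.089599; exercise = 14.273594; V(2,0) = max -> 14.273594
  V(2,1) = exp(-r*dt) * [p*6.466985 + (1-p)*0.493255] = 2.845363; exercise = 1.250000; V(2,1) = max -> 2.845363
  V(2,2) = exp(-r*dt) * [p*0.493255 + (1-p)*0.000000] = 0.194641; exercise = 0.000000; V(2,2) = max -> 0.194641
  V(1,0) = exp(-r*dt) * [p*14.273594 + (1-p)*2.845363] = 7.325273; exercise = 6.466985; V(1,0) = max -> 7.325273
  V(1,1) = exp(-r*dt) * [p*2.845363 + (1-p)*0.194641] = 1.238594; exercise = 0.000000; V(1,1) = max -> 1.238594
  V(0,0) = exp(-r*dt) * [p*7.325273 + (1-p)*1.238594] = 3.627487; exercise = 1.250000; V(0,0) = max -> 3.627487

Answer: Price = V(0,0) = 3.6275


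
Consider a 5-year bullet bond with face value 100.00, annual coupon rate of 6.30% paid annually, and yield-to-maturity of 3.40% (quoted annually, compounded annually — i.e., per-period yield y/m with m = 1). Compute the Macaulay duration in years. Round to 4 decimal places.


Answer: Macaulay duration = 4.4789 years

Derivation:
Coupon per period c = face * coupon_rate / m = 6.300000
Periods per year m = 1; per-period yield y/m = 0.034000
Number of cashflows N = 5
Cashflows (t years, CF_t, discount factor 1/(1+y/m)^(m*t), PV):
  t = 1.0000: CF_t = 6.300000, DF = 0.967118, PV = 6.092843
  t = 2.0000: CF_t = 6.300000, DF = 0.935317, PV = 5.892498
  t = 3.0000: CF_t = 6.300000, DF = 0.904562, PV = 5.698741
  t = 4.0000: CF_t = 6.300000, DF = 0.874818, PV = 5.511355
  t = 5.0000: CF_t = 106.300000, DF = 0.846052, PV = 89.935379
Price P = sum_t PV_t = 113.130817
Macaulay numerator sum_t t * PV_t:
  t * PV_t at t = 1.0000: 6.092843
  t * PV_t at t = 2.0000: 11.784997
  t * PV_t at t = 3.0000: 17.096224
  t * PV_t at t = 4.0000: 22.045420
  t * PV_t at t = 5.0000: 449.676897
Macaulay duration D = (sum_t t * PV_t) / P = 506.696381 / 113.130817 = 4.478854


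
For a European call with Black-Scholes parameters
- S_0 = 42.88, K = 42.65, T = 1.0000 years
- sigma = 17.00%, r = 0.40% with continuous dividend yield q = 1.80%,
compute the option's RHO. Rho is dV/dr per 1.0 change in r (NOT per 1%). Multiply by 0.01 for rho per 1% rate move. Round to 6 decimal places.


Answer: Rho = 18.946933

Derivation:
d1 = 0.0342837813; d2 = -0.1357162187
phi(d1) = 0.3987078954; exp(-qT) = 0.9821610324; exp(-rT) = 0.9960079893
N(d2) = 0.4460228129
Rho = K*T*exp(-rT)*N(d2) = 42.6500 * 1.0000 * 0.9960079893 * 0.4460228129 = 18.946933


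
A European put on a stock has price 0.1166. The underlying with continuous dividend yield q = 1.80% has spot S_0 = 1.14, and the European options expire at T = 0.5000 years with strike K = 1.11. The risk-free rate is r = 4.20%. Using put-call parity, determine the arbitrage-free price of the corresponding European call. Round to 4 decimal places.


Answer: Call price = 0.1595

Derivation:
Put-call parity: C - P = S_0 * exp(-qT) - K * exp(-rT).
S_0 * exp(-qT) = 1.1400 * 0.99104038 = 1.12978603
K * exp(-rT) = 1.1100 * 0.97921896 = 1.08693305
C = P + S*exp(-qT) - K*exp(-rT)
C = 0.1166 + 1.12978603 - 1.08693305 = 0.1595


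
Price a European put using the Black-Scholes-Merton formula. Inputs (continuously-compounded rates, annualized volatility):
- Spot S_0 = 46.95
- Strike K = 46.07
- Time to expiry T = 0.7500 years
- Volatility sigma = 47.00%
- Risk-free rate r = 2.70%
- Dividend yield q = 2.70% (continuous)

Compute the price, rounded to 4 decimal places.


Answer: Price = 6.9269

Derivation:
d1 = (ln(S/K) + (r - q + 0.5*sigma^2) * T) / (sigma * sqrt(T)) = 0.25000182
d2 = d1 - sigma * sqrt(T) = -0.15703012
exp(-rT) = 0.97995365; exp(-qT) = 0.97995365
P = K * exp(-rT) * N(-d2) - S_0 * exp(-qT) * N(-d1)
N(-d1) = 0.40129297; N(-d2) = 0.56238944
P = 46.0700 * 0.97995365 * 0.56238944 - 46.9500 * 0.97995365 * 0.40129297 = 6.9269


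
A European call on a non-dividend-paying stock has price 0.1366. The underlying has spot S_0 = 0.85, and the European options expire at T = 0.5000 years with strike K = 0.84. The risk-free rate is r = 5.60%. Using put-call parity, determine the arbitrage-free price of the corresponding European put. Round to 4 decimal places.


Answer: Put price = 0.1034

Derivation:
Put-call parity: C - P = S_0 * exp(-qT) - K * exp(-rT).
S_0 * exp(-qT) = 0.8500 * 1.00000000 = 0.85000000
K * exp(-rT) = 0.8400 * 0.97238837 = 0.81680623
P = C - S*exp(-qT) + K*exp(-rT)
P = 0.1366 - 0.85000000 + 0.81680623 = 0.1034


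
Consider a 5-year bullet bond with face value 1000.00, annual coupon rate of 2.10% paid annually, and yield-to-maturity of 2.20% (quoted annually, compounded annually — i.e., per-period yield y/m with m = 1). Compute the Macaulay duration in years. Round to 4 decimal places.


Answer: Macaulay duration = 4.7979 years

Derivation:
Coupon per period c = face * coupon_rate / m = 21.000000
Periods per year m = 1; per-period yield y/m = 0.022000
Number of cashflows N = 5
Cashflows (t years, CF_t, discount factor 1/(1+y/m)^(m*t), PV):
  t = 1.0000: CF_t = 21.000000, DF = 0.978474, PV = 20.547945
  t = 2.0000: CF_t = 21.000000, DF = 0.957411, PV = 20.105622
  t = 3.0000: CF_t = 21.000000, DF = 0.936801, PV = 19.672820
  t = 4.0000: CF_t = 21.000000, DF = 0.916635, PV = 19.249334
  t = 5.0000: CF_t = 1021.000000, DF = 0.896903, PV = 915.738056
Price P = sum_t PV_t = 995.313777
Macaulay numerator sum_t t * PV_t:
  t * PV_t at t = 1.0000: 20.547945
  t * PV_t at t = 2.0000: 40.211243
  t * PV_t at t = 3.0000: 59.018459
  t * PV_t at t = 4.0000: 76.997337
  t * PV_t at t = 5.0000: 4578.690282
Macaulay duration D = (sum_t t * PV_t) / P = 4775.465266 / 995.313777 = 4.797950


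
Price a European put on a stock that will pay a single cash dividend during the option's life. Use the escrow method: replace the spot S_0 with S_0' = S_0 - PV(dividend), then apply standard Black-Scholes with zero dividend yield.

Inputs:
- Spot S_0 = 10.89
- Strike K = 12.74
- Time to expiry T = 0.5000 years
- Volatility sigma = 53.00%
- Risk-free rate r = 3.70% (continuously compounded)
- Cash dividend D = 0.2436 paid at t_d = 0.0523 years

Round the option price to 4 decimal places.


Answer: Price = 2.8047

Derivation:
PV(D) = D * exp(-r * t_d) = 0.2436 * 0.99806677 = 0.24312907
S_0' = S_0 - PV(D) = 10.8900 - 0.24312907 = 10.64687093
d1 = (ln(S_0'/K) + (r + sigma^2/2)*T) / (sigma*sqrt(T)) = -0.24216569
d2 = d1 - sigma*sqrt(T) = -0.61693228
exp(-rT) = 0.98167007
N(-d1) = 0.59567411; N(-d2) = 0.73136030
P = K * exp(-rT) * N(-d2) - S_0' * N(-d1) = 12.7400 * 0.98167007 * 0.73136030 - 10.64687093 * 0.59567411 = 2.8047


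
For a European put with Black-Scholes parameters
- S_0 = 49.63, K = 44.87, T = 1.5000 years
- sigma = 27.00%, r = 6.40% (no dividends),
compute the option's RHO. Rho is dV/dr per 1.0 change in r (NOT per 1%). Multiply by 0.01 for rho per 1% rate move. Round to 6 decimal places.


d1 = 0.7605546794; d2 = 0.4298735641
phi(d1) = 0.2987463948; exp(-qT) = 1.0000000000; exp(-rT) = 0.9084640161
N(-d2) = 0.3336438083
Rho = -K*T*exp(-rT)*N(-d2) = -44.8700 * 1.5000 * 0.9084640161 * 0.3336438083 = -20.400374

Answer: Rho = -20.400374


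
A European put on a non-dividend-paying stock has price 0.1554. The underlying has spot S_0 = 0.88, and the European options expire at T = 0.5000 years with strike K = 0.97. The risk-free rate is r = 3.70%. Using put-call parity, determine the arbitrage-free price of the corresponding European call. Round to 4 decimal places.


Answer: Call price = 0.0832

Derivation:
Put-call parity: C - P = S_0 * exp(-qT) - K * exp(-rT).
S_0 * exp(-qT) = 0.8800 * 1.00000000 = 0.88000000
K * exp(-rT) = 0.9700 * 0.98167007 = 0.95221997
C = P + S*exp(-qT) - K*exp(-rT)
C = 0.1554 + 0.88000000 - 0.95221997 = 0.0832


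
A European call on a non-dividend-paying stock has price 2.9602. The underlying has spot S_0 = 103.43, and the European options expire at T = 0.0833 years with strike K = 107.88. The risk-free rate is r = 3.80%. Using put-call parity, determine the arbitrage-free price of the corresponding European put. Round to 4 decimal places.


Answer: Put price = 7.0693

Derivation:
Put-call parity: C - P = S_0 * exp(-qT) - K * exp(-rT).
S_0 * exp(-qT) = 103.4300 * 1.00000000 = 103.43000000
K * exp(-rT) = 107.8800 * 0.99683960 = 107.53905654
P = C - S*exp(-qT) + K*exp(-rT)
P = 2.9602 - 103.43000000 + 107.53905654 = 7.0693


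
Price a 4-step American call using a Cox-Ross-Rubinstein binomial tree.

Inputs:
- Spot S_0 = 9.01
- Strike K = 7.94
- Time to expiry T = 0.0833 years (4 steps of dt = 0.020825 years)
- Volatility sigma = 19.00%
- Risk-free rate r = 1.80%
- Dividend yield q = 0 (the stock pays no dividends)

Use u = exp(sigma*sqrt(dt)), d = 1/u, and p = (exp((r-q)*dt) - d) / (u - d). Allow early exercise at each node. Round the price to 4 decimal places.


dt = T/N = 0.020825
u = exp(sigma*sqrt(dt)) = 1.027798; d = 1/u = 0.972954
p = (exp((r-q)*dt) - d) / (u - d) = 0.499982
Discount per step: exp(-r*dt) = 0.999625
Stock lattice S(k, i) with i counting down-moves:
  k=0: S(0,0) = 9.0100
  k=1: S(1,0) = 9.2605; S(1,1) = 8.7663
  k=2: S(2,0) = 9.5179; S(2,1) = 9.0100; S(2,2) = 8.5292
  k=3: S(3,0) = 9.7825; S(3,1) = 9.2605; S(3,2) = 8.7663; S(3,3) = 8.2985
  k=4: S(4,0) = 10.0544; S(4,1) = 9.5179; S(4,2) = 9.0100; S(4,3) = 8.5292; S(4,4) = 8.0741
Terminal payoffs V(N, i) = max(S_T - K, 0):
  V(4,0) = 2.114393; V(4,1) = 1.577882; V(4,2) = 1.070000; V(4,3) = 0.589219; V(4,4) = 0.134092
Backward induction: V(k, i) = exp(-r*dt) * [p * V(k+1, i) + (1-p) * V(k+1, i+1)]; then take max(V_cont, immediate exercise) for American.
  V(3,0) = exp(-r*dt) * [p*2.114393 + (1-p)*1.577882] = 1.845436; exercise = 1.842460; V(3,0) = max -> 1.845436
  V(3,1) = exp(-r*dt) * [p*1.577882 + (1-p)*1.070000] = 1.323436; exercise = 1.320460; V(3,1) = max -> 1.323436
  V(3,2) = exp(-r*dt) * [p*1.070000 + (1-p)*0.589219] = 0.829290; exercise = 0.826314; V(3,2) = max -> 0.829290
  V(3,3) = exp(-r*dt) * [p*0.589219 + (1-p)*0.134092] = 0.361512; exercise = 0.358536; V(3,3) = max -> 0.361512
  V(2,0) = exp(-r*dt) * [p*1.845436 + (1-p)*1.323436] = 1.583833; exercise = 1.577882; V(2,0) = max -> 1.583833
  V(2,1) = exp(-r*dt) * [p*1.323436 + (1-p)*0.829290] = 1.075950; exercise = 1.070000; V(2,1) = max -> 1.075950
  V(2,2) = exp(-r*dt) * [p*0.829290 + (1-p)*0.361512] = 0.595169; exercise = 0.589219; V(2,2) = max -> 0.595169
  V(1,0) = exp(-r*dt) * [p*1.583833 + (1-p)*1.075950] = 1.329384; exercise = 1.320460; V(1,0) = max -> 1.329384
  V(1,1) = exp(-r*dt) * [p*1.075950 + (1-p)*0.595169] = 0.835238; exercise = 0.826314; V(1,1) = max -> 0.835238
  V(0,0) = exp(-r*dt) * [p*1.329384 + (1-p)*0.835238] = 1.081896; exercise = 1.070000; V(0,0) = max -> 1.081896

Answer: Price = V(0,0) = 1.0819


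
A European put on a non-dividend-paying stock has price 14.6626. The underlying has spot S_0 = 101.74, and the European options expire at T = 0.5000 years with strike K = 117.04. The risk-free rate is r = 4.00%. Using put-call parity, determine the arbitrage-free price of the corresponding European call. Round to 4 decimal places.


Put-call parity: C - P = S_0 * exp(-qT) - K * exp(-rT).
S_0 * exp(-qT) = 101.7400 * 1.00000000 = 101.74000000
K * exp(-rT) = 117.0400 * 0.98019867 = 114.72245272
C = P + S*exp(-qT) - K*exp(-rT)
C = 14.6626 + 101.74000000 - 114.72245272 = 1.6801

Answer: Call price = 1.6801


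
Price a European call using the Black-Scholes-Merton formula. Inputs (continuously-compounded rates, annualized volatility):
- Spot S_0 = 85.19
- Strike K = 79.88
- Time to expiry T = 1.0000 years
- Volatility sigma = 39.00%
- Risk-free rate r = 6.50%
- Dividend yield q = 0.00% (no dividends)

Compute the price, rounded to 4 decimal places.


d1 = (ln(S/K) + (r - q + 0.5*sigma^2) * T) / (sigma * sqrt(T)) = 0.52668858
d2 = d1 - sigma * sqrt(T) = 0.13668858
exp(-rT) = 0.93706746; exp(-qT) = 1.00000000
C = S_0 * exp(-qT) * N(d1) - K * exp(-rT) * N(d2)
N(d1) = 0.70079507; N(d2) = 0.55436152
C = 85.1900 * 1.00000000 * 0.70079507 - 79.8800 * 0.93706746 * 0.55436152 = 18.2051

Answer: Price = 18.2051


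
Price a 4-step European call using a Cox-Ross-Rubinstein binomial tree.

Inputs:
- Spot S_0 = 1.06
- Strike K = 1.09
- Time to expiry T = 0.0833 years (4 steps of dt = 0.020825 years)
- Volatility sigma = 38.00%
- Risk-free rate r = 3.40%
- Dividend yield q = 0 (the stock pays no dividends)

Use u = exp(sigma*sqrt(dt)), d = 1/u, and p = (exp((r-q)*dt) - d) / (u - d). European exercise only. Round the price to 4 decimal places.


Answer: Price = V(0,0) = 0.0360

Derivation:
dt = T/N = 0.020825
u = exp(sigma*sqrt(dt)) = 1.056369; d = 1/u = 0.946639
p = (exp((r-q)*dt) - d) / (u - d) = 0.492749
Discount per step: exp(-r*dt) = 0.999292
Stock lattice S(k, i) with i counting down-moves:
  k=0: S(0,0) = 1.0600
  k=1: S(1,0) = 1.1198; S(1,1) = 1.0034
  k=2: S(2,0) = 1.1829; S(2,1) = 1.0600; S(2,2) = 0.9499
  k=3: S(3,0) = 1.2495; S(3,1) = 1.1198; S(3,2) = 1.0034; S(3,3) = 0.8992
  k=4: S(4,0) = 1.3200; S(4,1) = 1.1829; S(4,2) = 1.0600; S(4,3) = 0.9499; S(4,4) = 0.8512
Terminal payoffs V(N, i) = max(S_T - K, 0):
  V(4,0) = 0.229982; V(4,1) = 0.092870; V(4,2) = 0.000000; V(4,3) = 0.000000; V(4,4) = 0.000000
Backward induction: V(k, i) = exp(-r*dt) * [p * V(k+1, i) + (1-p) * V(k+1, i+1)].
  V(3,0) = exp(-r*dt) * [p*0.229982 + (1-p)*0.092870] = 0.160318
  V(3,1) = exp(-r*dt) * [p*0.092870 + (1-p)*0.000000] = 0.045729
  V(3,2) = exp(-r*dt) * [p*0.000000 + (1-p)*0.000000] = 0.000000
  V(3,3) = exp(-r*dt) * [p*0.000000 + (1-p)*0.000000] = 0.000000
  V(2,0) = exp(-r*dt) * [p*0.160318 + (1-p)*0.045729] = 0.102120
  V(2,1) = exp(-r*dt) * [p*0.045729 + (1-p)*0.000000] = 0.022517
  V(2,2) = exp(-r*dt) * [p*0.000000 + (1-p)*0.000000] = 0.000000
  V(1,0) = exp(-r*dt) * [p*0.102120 + (1-p)*0.022517] = 0.061698
  V(1,1) = exp(-r*dt) * [p*0.022517 + (1-p)*0.000000] = 0.011087
  V(0,0) = exp(-r*dt) * [p*0.061698 + (1-p)*0.011087] = 0.036000


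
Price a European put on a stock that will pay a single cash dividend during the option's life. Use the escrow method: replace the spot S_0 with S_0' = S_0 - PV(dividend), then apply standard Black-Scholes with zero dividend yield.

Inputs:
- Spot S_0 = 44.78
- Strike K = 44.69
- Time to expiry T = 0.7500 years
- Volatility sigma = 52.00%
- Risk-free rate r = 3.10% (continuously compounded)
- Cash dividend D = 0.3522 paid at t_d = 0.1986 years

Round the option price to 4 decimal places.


PV(D) = D * exp(-r * t_d) = 0.3522 * 0.99386231 = 0.35003831
S_0' = S_0 - PV(D) = 44.7800 - 0.35003831 = 44.42996169
d1 = (ln(S_0'/K) + (r + sigma^2/2)*T) / (sigma*sqrt(T)) = 0.26383640
d2 = d1 - sigma*sqrt(T) = -0.18649681
exp(-rT) = 0.97701820
N(-d1) = 0.39595299; N(-d2) = 0.57397241
P = K * exp(-rT) * N(-d2) - S_0' * N(-d1) = 44.6900 * 0.97701820 * 0.57397241 - 44.42996169 * 0.39595299 = 7.4691

Answer: Price = 7.4691


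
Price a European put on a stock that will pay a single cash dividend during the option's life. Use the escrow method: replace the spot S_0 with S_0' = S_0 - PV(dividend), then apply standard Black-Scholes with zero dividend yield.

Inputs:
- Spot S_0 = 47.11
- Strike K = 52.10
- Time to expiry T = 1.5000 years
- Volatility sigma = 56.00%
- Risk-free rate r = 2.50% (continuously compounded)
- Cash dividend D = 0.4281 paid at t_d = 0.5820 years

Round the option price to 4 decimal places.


PV(D) = D * exp(-r * t_d) = 0.4281 * 0.98555534 = 0.42191624
S_0' = S_0 - PV(D) = 47.1100 - 0.42191624 = 46.68808376
d1 = (ln(S_0'/K) + (r + sigma^2/2)*T) / (sigma*sqrt(T)) = 0.23769384
d2 = d1 - sigma*sqrt(T) = -0.44816328
exp(-rT) = 0.96319442
N(-d1) = 0.40605928; N(-d2) = 0.67298232
P = K * exp(-rT) * N(-d2) - S_0' * N(-d1) = 52.1000 * 0.96319442 * 0.67298232 - 46.68808376 * 0.40605928 = 14.8138

Answer: Price = 14.8138


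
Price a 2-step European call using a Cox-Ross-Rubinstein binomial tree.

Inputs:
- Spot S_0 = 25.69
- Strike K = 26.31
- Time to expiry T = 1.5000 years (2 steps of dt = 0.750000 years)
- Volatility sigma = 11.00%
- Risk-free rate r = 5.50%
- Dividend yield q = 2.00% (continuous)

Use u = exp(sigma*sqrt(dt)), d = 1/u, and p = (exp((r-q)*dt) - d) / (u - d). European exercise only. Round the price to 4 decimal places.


dt = T/N = 0.750000
u = exp(sigma*sqrt(dt)) = 1.099948; d = 1/u = 0.909134
p = (exp((r-q)*dt) - d) / (u - d) = 0.615592
Discount per step: exp(-r*dt) = 0.959589
Stock lattice S(k, i) with i counting down-moves:
  k=0: S(0,0) = 25.6900
  k=1: S(1,0) = 28.2577; S(1,1) = 23.3557
  k=2: S(2,0) = 31.0820; S(2,1) = 25.6900; S(2,2) = 21.2334
Terminal payoffs V(N, i) = max(S_T - K, 0):
  V(2,0) = 4.771954; V(2,1) = 0.000000; V(2,2) = 0.000000
Backward induction: V(k, i) = exp(-r*dt) * [p * V(k+1, i) + (1-p) * V(k+1, i+1)].
  V(1,0) = exp(-r*dt) * [p*4.771954 + (1-p)*0.000000] = 2.818869
  V(1,1) = exp(-r*dt) * [p*0.000000 + (1-p)*0.000000] = 0.000000
  V(0,0) = exp(-r*dt) * [p*2.818869 + (1-p)*0.000000] = 1.665150

Answer: Price = V(0,0) = 1.6652


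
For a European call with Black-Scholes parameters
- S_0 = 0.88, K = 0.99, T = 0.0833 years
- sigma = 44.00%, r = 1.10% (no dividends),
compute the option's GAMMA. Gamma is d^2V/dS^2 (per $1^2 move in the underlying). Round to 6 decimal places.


Answer: Gamma = 2.473161

Derivation:
d1 = -0.8567751727; d2 = -0.9837668259
phi(d1) = 0.2763822572; exp(-qT) = 1.0000000000; exp(-rT) = 0.9990841197
Gamma = exp(-qT) * phi(d1) / (S * sigma * sqrt(T)) = 1.0000000000 * 0.2763822572 / (0.8800 * 0.4400 * 0.2886173938) = 2.473161


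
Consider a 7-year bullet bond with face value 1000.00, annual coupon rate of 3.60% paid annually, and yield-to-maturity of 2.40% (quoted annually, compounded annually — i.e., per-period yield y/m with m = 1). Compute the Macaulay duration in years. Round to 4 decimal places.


Answer: Macaulay duration = 6.3403 years

Derivation:
Coupon per period c = face * coupon_rate / m = 36.000000
Periods per year m = 1; per-period yield y/m = 0.024000
Number of cashflows N = 7
Cashflows (t years, CF_t, discount factor 1/(1+y/m)^(m*t), PV):
  t = 1.0000: CF_t = 36.000000, DF = 0.976562, PV = 35.156250
  t = 2.0000: CF_t = 36.000000, DF = 0.953674, PV = 34.332275
  t = 3.0000: CF_t = 36.000000, DF = 0.931323, PV = 33.527613
  t = 4.0000: CF_t = 36.000000, DF = 0.909495, PV = 32.741809
  t = 5.0000: CF_t = 36.000000, DF = 0.888178, PV = 31.974423
  t = 6.0000: CF_t = 36.000000, DF = 0.867362, PV = 31.225023
  t = 7.0000: CF_t = 1036.000000, DF = 0.847033, PV = 877.526133
Price P = sum_t PV_t = 1076.483526
Macaulay numerator sum_t t * PV_t:
  t * PV_t at t = 1.0000: 35.156250
  t * PV_t at t = 2.0000: 68.664551
  t * PV_t at t = 3.0000: 100.582838
  t * PV_t at t = 4.0000: 130.967237
  t * PV_t at t = 5.0000: 159.872116
  t * PV_t at t = 6.0000: 187.350135
  t * PV_t at t = 7.0000: 6142.682933
Macaulay duration D = (sum_t t * PV_t) / P = 6825.276060 / 1076.483526 = 6.340344


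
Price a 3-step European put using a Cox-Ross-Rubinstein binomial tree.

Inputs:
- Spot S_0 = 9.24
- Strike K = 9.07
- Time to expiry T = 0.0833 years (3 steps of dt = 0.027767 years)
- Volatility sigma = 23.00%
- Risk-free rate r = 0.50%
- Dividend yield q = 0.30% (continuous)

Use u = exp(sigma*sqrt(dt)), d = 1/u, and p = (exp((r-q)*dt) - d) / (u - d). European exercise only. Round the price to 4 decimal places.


dt = T/N = 0.027767
u = exp(sigma*sqrt(dt)) = 1.039070; d = 1/u = 0.962399
p = (exp((r-q)*dt) - d) / (u - d) = 0.491144
Discount per step: exp(-r*dt) = 0.999861
Stock lattice S(k, i) with i counting down-moves:
  k=0: S(0,0) = 9.2400
  k=1: S(1,0) = 9.6010; S(1,1) = 8.8926
  k=2: S(2,0) = 9.9761; S(2,1) = 9.2400; S(2,2) = 8.5582
  k=3: S(3,0) = 10.3659; S(3,1) = 9.6010; S(3,2) = 8.8926; S(3,3) = 8.2364
Terminal payoffs V(N, i) = max(K - S_T, 0):
  V(3,0) = 0.000000; V(3,1) = 0.000000; V(3,2) = 0.177429; V(3,3) = 0.833587
Backward induction: V(k, i) = exp(-r*dt) * [p * V(k+1, i) + (1-p) * V(k+1, i+1)].
  V(2,0) = exp(-r*dt) * [p*0.000000 + (1-p)*0.000000] = 0.000000
  V(2,1) = exp(-r*dt) * [p*0.000000 + (1-p)*0.177429] = 0.090273
  V(2,2) = exp(-r*dt) * [p*0.177429 + (1-p)*0.833587] = 0.511248
  V(1,0) = exp(-r*dt) * [p*0.000000 + (1-p)*0.090273] = 0.045930
  V(1,1) = exp(-r*dt) * [p*0.090273 + (1-p)*0.511248] = 0.304446
  V(0,0) = exp(-r*dt) * [p*0.045930 + (1-p)*0.304446] = 0.177453

Answer: Price = V(0,0) = 0.1775


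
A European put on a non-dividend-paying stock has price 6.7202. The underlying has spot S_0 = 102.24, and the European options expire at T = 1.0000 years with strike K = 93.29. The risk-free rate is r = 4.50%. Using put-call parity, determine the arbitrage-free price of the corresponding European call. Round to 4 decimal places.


Put-call parity: C - P = S_0 * exp(-qT) - K * exp(-rT).
S_0 * exp(-qT) = 102.2400 * 1.00000000 = 102.24000000
K * exp(-rT) = 93.2900 * 0.95599748 = 89.18500508
C = P + S*exp(-qT) - K*exp(-rT)
C = 6.7202 + 102.24000000 - 89.18500508 = 19.7752

Answer: Call price = 19.7752


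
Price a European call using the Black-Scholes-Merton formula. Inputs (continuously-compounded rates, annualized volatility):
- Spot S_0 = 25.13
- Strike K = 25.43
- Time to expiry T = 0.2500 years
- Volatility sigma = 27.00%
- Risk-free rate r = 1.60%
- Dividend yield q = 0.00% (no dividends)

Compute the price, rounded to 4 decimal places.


d1 = (ln(S/K) + (r - q + 0.5*sigma^2) * T) / (sigma * sqrt(T)) = 0.00922424
d2 = d1 - sigma * sqrt(T) = -0.12577576
exp(-rT) = 0.99600799; exp(-qT) = 1.00000000
C = S_0 * exp(-qT) * N(d1) - K * exp(-rT) * N(d2)
N(d1) = 0.50367989; N(d2) = 0.44995471
C = 25.1300 * 1.00000000 * 0.50367989 - 25.4300 * 0.99600799 * 0.44995471 = 1.2608

Answer: Price = 1.2608


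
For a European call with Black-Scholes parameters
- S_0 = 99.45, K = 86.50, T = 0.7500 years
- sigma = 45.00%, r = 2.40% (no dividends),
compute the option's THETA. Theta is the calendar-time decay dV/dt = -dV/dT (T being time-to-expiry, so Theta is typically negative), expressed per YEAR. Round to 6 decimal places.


d1 = 0.5990280817; d2 = 0.2093166500
phi(d1) = 0.3334188223; exp(-qT) = 1.0000000000; exp(-rT) = 0.9821610324
Theta = -S*exp(-qT)*phi(d1)*sigma/(2*sqrt(T)) - r*K*exp(-rT)*N(d2) + q*S*exp(-qT)*N(d1)
N(d1) = 0.7254229208; N(d2) = 0.5828994726; sqrt(T) = 0.8660254038
Term 1 = -99.4500 * 1.0000000000 * 0.3334188223 * 0.4500 / (2 * 0.8660254038) = -8.6148314931
Term 2 = -0.0240 * 86.5000 * 0.9821610324 * 0.5828994726 = -1.1885123828
Term 3 = 0 (no dividend yield, q = 0)
Theta = -8.6148314931 + (-1.1885123828) + (0.0000000000) = -9.803344

Answer: Theta = -9.803344


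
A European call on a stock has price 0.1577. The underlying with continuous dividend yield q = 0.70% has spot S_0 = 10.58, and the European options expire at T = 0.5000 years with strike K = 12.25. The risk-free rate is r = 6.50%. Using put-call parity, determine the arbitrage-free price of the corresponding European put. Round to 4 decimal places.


Answer: Put price = 1.4729

Derivation:
Put-call parity: C - P = S_0 * exp(-qT) - K * exp(-rT).
S_0 * exp(-qT) = 10.5800 * 0.99650612 = 10.54303473
K * exp(-rT) = 12.2500 * 0.96802245 = 11.85827501
P = C - S*exp(-qT) + K*exp(-rT)
P = 0.1577 - 10.54303473 + 11.85827501 = 1.4729


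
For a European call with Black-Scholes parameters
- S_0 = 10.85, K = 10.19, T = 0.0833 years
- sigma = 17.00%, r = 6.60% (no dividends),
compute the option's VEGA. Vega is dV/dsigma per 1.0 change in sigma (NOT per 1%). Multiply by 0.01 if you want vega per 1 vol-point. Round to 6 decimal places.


d1 = 1.4156685765; d2 = 1.3666036195
phi(d1) = 0.1464608250; exp(-qT) = 1.0000000000; exp(-rT) = 0.9945172852
Vega = S * exp(-qT) * phi(d1) * sqrt(T) = 10.8500 * 1.0000000000 * 0.1464608250 * 0.2886173938 = 0.458642

Answer: Vega = 0.458642


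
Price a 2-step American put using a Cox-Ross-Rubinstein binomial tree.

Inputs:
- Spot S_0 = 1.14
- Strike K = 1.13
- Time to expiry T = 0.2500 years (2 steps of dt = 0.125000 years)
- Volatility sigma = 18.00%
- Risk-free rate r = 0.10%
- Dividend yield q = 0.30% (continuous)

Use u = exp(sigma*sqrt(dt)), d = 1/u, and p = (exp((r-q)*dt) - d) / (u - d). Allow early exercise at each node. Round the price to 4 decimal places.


Answer: Price = V(0,0) = 0.0338

Derivation:
dt = T/N = 0.125000
u = exp(sigma*sqrt(dt)) = 1.065708; d = 1/u = 0.938343
p = (exp((r-q)*dt) - d) / (u - d) = 0.482133
Discount per step: exp(-r*dt) = 0.999875
Stock lattice S(k, i) with i counting down-moves:
  k=0: S(0,0) = 1.1400
  k=1: S(1,0) = 1.2149; S(1,1) = 1.0697
  k=2: S(2,0) = 1.2947; S(2,1) = 1.1400; S(2,2) = 1.0038
Terminal payoffs V(N, i) = max(K - S_T, 0):
  V(2,0) = 0.000000; V(2,1) = 0.000000; V(2,2) = 0.126244
Backward induction: V(k, i) = exp(-r*dt) * [p * V(k+1, i) + (1-p) * V(k+1, i+1)]; then take max(V_cont, immediate exercise) for American.
  V(1,0) = exp(-r*dt) * [p*0.000000 + (1-p)*0.000000] = 0.000000; exercise = 0.000000; V(1,0) = max -> 0.000000
  V(1,1) = exp(-r*dt) * [p*0.000000 + (1-p)*0.126244] = 0.065369; exercise = 0.060289; V(1,1) = max -> 0.065369
  V(0,0) = exp(-r*dt) * [p*0.000000 + (1-p)*0.065369] = 0.033848; exercise = 0.000000; V(0,0) = max -> 0.033848


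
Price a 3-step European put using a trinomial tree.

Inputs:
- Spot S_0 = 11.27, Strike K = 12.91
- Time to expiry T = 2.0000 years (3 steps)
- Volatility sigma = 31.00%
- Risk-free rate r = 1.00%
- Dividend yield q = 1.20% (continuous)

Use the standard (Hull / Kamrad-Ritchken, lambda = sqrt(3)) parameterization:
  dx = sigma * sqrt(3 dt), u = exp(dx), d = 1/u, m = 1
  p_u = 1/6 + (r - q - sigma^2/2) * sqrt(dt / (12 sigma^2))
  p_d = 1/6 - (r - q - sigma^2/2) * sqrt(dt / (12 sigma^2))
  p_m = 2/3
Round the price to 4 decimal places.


Answer: Price = V(0,0) = 3.0026

Derivation:
dt = T/N = 0.666667; dx = sigma*sqrt(3*dt) = 0.438406
u = exp(dx) = 1.550234; d = 1/u = 0.645064
p_u = 0.128612, p_m = 0.666667, p_d = 0.204721
Discount per step: exp(-r*dt) = 0.993356
Stock lattice S(k, j) with j the centered position index:
  k=0: S(0,+0) = 11.2700
  k=1: S(1,-1) = 7.2699; S(1,+0) = 11.2700; S(1,+1) = 17.4711
  k=2: S(2,-2) = 4.6895; S(2,-1) = 7.2699; S(2,+0) = 11.2700; S(2,+1) = 17.4711; S(2,+2) = 27.0844
  k=3: S(3,-3) = 3.0250; S(3,-2) = 4.6895; S(3,-1) = 7.2699; S(3,+0) = 11.2700; S(3,+1) = 17.4711; S(3,+2) = 27.0844; S(3,+3) = 41.9871
Terminal payoffs V(N, j) = max(K - S_T, 0):
  V(3,-3) = 9.884956; V(3,-2) = 8.220472; V(3,-1) = 5.640132; V(3,+0) = 1.640000; V(3,+1) = 0.000000; V(3,+2) = 0.000000; V(3,+3) = 0.000000
Backward induction: V(k, j) = exp(-r*dt) * [p_u * V(k+1, j+1) + p_m * V(k+1, j) + p_d * V(k+1, j-1)]
  V(2,-2) = exp(-r*dt) * [p_u*5.640132 + p_m*8.220472 + p_d*9.884956] = 8.174684
  V(2,-1) = exp(-r*dt) * [p_u*1.640000 + p_m*5.640132 + p_d*8.220472] = 5.616349
  V(2,+0) = exp(-r*dt) * [p_u*0.000000 + p_m*1.640000 + p_d*5.640132] = 2.233051
  V(2,+1) = exp(-r*dt) * [p_u*0.000000 + p_m*0.000000 + p_d*1.640000] = 0.333512
  V(2,+2) = exp(-r*dt) * [p_u*0.000000 + p_m*0.000000 + p_d*0.000000] = 0.000000
  V(1,-1) = exp(-r*dt) * [p_u*2.233051 + p_m*5.616349 + p_d*8.174684] = 5.667055
  V(1,+0) = exp(-r*dt) * [p_u*0.333512 + p_m*2.233051 + p_d*5.616349] = 2.663564
  V(1,+1) = exp(-r*dt) * [p_u*0.000000 + p_m*0.333512 + p_d*2.233051] = 0.674979
  V(0,+0) = exp(-r*dt) * [p_u*0.674979 + p_m*2.663564 + p_d*5.667055] = 3.002602
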